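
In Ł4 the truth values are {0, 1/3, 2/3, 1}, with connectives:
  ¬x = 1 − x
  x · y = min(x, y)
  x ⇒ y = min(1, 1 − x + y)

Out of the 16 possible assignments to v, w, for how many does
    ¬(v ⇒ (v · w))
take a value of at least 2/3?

3

v = 0, w = 0 ↦ 0  <
v = 0, w = 1/3 ↦ 0  <
v = 0, w = 2/3 ↦ 0  <
v = 0, w = 1 ↦ 0  <
v = 1/3, w = 0 ↦ 1/3  <
v = 1/3, w = 1/3 ↦ 0  <
v = 1/3, w = 2/3 ↦ 0  <
v = 1/3, w = 1 ↦ 0  <
v = 2/3, w = 0 ↦ 2/3  ≥
v = 2/3, w = 1/3 ↦ 1/3  <
v = 2/3, w = 2/3 ↦ 0  <
v = 2/3, w = 1 ↦ 0  <
v = 1, w = 0 ↦ 1  ≥
v = 1, w = 1/3 ↦ 2/3  ≥
v = 1, w = 2/3 ↦ 1/3  <
v = 1, w = 1 ↦ 0  <
So 3 of the 16 assignments meet the threshold.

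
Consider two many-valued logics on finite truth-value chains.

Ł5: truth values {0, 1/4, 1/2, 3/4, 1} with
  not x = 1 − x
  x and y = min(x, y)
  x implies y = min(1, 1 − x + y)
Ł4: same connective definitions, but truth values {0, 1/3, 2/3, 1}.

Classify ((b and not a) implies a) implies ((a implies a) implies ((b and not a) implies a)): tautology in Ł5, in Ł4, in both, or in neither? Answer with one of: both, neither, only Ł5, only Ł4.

both

In Ł5: every assignment gives 1 — tautology.
In Ł4: every assignment gives 1 — tautology.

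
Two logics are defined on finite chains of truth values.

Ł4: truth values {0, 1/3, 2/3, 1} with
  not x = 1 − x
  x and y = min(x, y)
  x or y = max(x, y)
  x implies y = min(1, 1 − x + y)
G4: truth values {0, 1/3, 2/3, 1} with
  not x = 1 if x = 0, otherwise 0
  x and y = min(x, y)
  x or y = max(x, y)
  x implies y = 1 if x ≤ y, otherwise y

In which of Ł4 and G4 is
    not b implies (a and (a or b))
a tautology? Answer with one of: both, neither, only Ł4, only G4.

neither

In Ł4: at a = 0, b = 0 the value is 0 — not a tautology.
In G4: at a = 0, b = 0 the value is 0 — not a tautology.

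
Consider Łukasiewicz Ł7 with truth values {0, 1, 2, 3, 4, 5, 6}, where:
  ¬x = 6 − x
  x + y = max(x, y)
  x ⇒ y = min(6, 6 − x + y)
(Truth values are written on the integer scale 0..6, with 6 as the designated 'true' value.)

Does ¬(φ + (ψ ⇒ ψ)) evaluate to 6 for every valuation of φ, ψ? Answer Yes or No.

Counterexample: take φ = 0, ψ = 0.
ψ ⇒ ψ = 0 ⇒ 0 = 6
φ + (ψ ⇒ ψ) = 0 + 6 = 6
¬(φ + (ψ ⇒ ψ)) = ¬6 = 0
This gives 0 ≠ 6.

No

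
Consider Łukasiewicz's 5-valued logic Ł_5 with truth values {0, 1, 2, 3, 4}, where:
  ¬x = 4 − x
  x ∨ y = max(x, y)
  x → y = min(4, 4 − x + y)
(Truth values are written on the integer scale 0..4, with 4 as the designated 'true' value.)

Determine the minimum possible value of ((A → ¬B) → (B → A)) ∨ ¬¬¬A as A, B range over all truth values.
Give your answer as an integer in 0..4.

Take A = 1, B = 2:
¬B = ¬2 = 2
A → ¬B = 1 → 2 = 4
B → A = 2 → 1 = 3
(A → ¬B) → (B → A) = 4 → 3 = 3
¬A = ¬1 = 3
¬¬A = ¬3 = 1
¬¬¬A = ¬1 = 3
((A → ¬B) → (B → A)) ∨ ¬¬¬A = 3 ∨ 3 = 3
No assignment yields a value below 3, so this is the minimum.

3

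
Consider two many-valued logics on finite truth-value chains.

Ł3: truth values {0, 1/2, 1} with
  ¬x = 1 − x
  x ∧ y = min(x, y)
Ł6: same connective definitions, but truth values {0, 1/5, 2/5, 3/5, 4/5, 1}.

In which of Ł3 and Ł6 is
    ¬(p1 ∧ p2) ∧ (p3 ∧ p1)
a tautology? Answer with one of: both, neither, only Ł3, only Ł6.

neither

In Ł3: at p1 = 0, p2 = 0, p3 = 0 the value is 0 — not a tautology.
In Ł6: at p1 = 0, p2 = 0, p3 = 0 the value is 0 — not a tautology.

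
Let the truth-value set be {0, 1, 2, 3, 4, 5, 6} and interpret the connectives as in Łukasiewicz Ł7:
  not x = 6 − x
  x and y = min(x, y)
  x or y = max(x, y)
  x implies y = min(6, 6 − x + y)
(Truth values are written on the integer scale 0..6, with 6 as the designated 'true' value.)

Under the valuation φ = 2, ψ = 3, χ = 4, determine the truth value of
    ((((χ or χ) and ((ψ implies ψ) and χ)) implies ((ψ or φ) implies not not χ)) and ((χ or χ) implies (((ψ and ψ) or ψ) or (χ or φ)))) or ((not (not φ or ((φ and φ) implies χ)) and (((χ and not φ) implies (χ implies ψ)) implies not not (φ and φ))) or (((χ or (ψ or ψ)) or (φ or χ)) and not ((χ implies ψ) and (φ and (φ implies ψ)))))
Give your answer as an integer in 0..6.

6

χ or χ = 4 or 4 = 4
ψ implies ψ = 3 implies 3 = 6
(ψ implies ψ) and χ = 6 and 4 = 4
(χ or χ) and ((ψ implies ψ) and χ) = 4 and 4 = 4
ψ or φ = 3 or 2 = 3
not χ = not 4 = 2
not not χ = not 2 = 4
(ψ or φ) implies not not χ = 3 implies 4 = 6
((χ or χ) and ((ψ implies ψ) and χ)) implies ((ψ or φ) implies not not χ) = 4 implies 6 = 6
χ or χ = 4 or 4 = 4
ψ and ψ = 3 and 3 = 3
(ψ and ψ) or ψ = 3 or 3 = 3
χ or φ = 4 or 2 = 4
((ψ and ψ) or ψ) or (χ or φ) = 3 or 4 = 4
(χ or χ) implies (((ψ and ψ) or ψ) or (χ or φ)) = 4 implies 4 = 6
(((χ or χ) and ((ψ implies ψ) and χ)) implies ((ψ or φ) implies not not χ)) and ((χ or χ) implies (((ψ and ψ) or ψ) or (χ or φ))) = 6 and 6 = 6
not φ = not 2 = 4
φ and φ = 2 and 2 = 2
(φ and φ) implies χ = 2 implies 4 = 6
not φ or ((φ and φ) implies χ) = 4 or 6 = 6
not (not φ or ((φ and φ) implies χ)) = not 6 = 0
not φ = not 2 = 4
χ and not φ = 4 and 4 = 4
χ implies ψ = 4 implies 3 = 5
(χ and not φ) implies (χ implies ψ) = 4 implies 5 = 6
φ and φ = 2 and 2 = 2
not (φ and φ) = not 2 = 4
not not (φ and φ) = not 4 = 2
((χ and not φ) implies (χ implies ψ)) implies not not (φ and φ) = 6 implies 2 = 2
not (not φ or ((φ and φ) implies χ)) and (((χ and not φ) implies (χ implies ψ)) implies not not (φ and φ)) = 0 and 2 = 0
ψ or ψ = 3 or 3 = 3
χ or (ψ or ψ) = 4 or 3 = 4
φ or χ = 2 or 4 = 4
(χ or (ψ or ψ)) or (φ or χ) = 4 or 4 = 4
χ implies ψ = 4 implies 3 = 5
φ implies ψ = 2 implies 3 = 6
φ and (φ implies ψ) = 2 and 6 = 2
(χ implies ψ) and (φ and (φ implies ψ)) = 5 and 2 = 2
not ((χ implies ψ) and (φ and (φ implies ψ))) = not 2 = 4
((χ or (ψ or ψ)) or (φ or χ)) and not ((χ implies ψ) and (φ and (φ implies ψ))) = 4 and 4 = 4
(not (not φ or ((φ and φ) implies χ)) and (((χ and not φ) implies (χ implies ψ)) implies not not (φ and φ))) or (((χ or (ψ or ψ)) or (φ or χ)) and not ((χ implies ψ) and (φ and (φ implies ψ)))) = 0 or 4 = 4
((((χ or χ) and ((ψ implies ψ) and χ)) implies ((ψ or φ) implies not not χ)) and ((χ or χ) implies (((ψ and ψ) or ψ) or (χ or φ)))) or ((not (not φ or ((φ and φ) implies χ)) and (((χ and not φ) implies (χ implies ψ)) implies not not (φ and φ))) or (((χ or (ψ or ψ)) or (φ or χ)) and not ((χ implies ψ) and (φ and (φ implies ψ))))) = 6 or 4 = 6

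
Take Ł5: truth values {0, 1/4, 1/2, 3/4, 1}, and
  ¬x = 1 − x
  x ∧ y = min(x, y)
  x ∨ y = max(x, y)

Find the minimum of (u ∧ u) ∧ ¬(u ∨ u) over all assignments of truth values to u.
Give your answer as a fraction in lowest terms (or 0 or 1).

0

Take u = 0:
u ∧ u = 0 ∧ 0 = 0
u ∨ u = 0 ∨ 0 = 0
¬(u ∨ u) = ¬0 = 1
(u ∧ u) ∧ ¬(u ∨ u) = 0 ∧ 1 = 0
No assignment yields a value below 0, so this is the minimum.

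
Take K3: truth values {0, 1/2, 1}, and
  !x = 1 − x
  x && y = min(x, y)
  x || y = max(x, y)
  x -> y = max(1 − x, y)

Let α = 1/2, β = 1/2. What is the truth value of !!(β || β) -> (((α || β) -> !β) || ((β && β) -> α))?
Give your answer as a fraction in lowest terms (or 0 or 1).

1/2

β || β = 1/2 || 1/2 = 1/2
!(β || β) = !1/2 = 1/2
!!(β || β) = !1/2 = 1/2
α || β = 1/2 || 1/2 = 1/2
!β = !1/2 = 1/2
(α || β) -> !β = 1/2 -> 1/2 = 1/2
β && β = 1/2 && 1/2 = 1/2
(β && β) -> α = 1/2 -> 1/2 = 1/2
((α || β) -> !β) || ((β && β) -> α) = 1/2 || 1/2 = 1/2
!!(β || β) -> (((α || β) -> !β) || ((β && β) -> α)) = 1/2 -> 1/2 = 1/2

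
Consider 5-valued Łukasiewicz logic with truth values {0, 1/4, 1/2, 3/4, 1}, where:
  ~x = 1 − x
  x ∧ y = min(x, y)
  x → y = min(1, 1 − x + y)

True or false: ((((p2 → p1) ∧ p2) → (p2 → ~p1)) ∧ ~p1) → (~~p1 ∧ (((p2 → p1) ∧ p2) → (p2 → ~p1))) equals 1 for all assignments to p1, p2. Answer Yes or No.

Counterexample: take p1 = 0, p2 = 0.
p2 → p1 = 0 → 0 = 1
(p2 → p1) ∧ p2 = 1 ∧ 0 = 0
~p1 = ~0 = 1
p2 → ~p1 = 0 → 1 = 1
((p2 → p1) ∧ p2) → (p2 → ~p1) = 0 → 1 = 1
~p1 = ~0 = 1
(((p2 → p1) ∧ p2) → (p2 → ~p1)) ∧ ~p1 = 1 ∧ 1 = 1
~p1 = ~0 = 1
~~p1 = ~1 = 0
p2 → p1 = 0 → 0 = 1
(p2 → p1) ∧ p2 = 1 ∧ 0 = 0
~p1 = ~0 = 1
p2 → ~p1 = 0 → 1 = 1
((p2 → p1) ∧ p2) → (p2 → ~p1) = 0 → 1 = 1
~~p1 ∧ (((p2 → p1) ∧ p2) → (p2 → ~p1)) = 0 ∧ 1 = 0
((((p2 → p1) ∧ p2) → (p2 → ~p1)) ∧ ~p1) → (~~p1 ∧ (((p2 → p1) ∧ p2) → (p2 → ~p1))) = 1 → 0 = 0
This gives 0 ≠ 1.

No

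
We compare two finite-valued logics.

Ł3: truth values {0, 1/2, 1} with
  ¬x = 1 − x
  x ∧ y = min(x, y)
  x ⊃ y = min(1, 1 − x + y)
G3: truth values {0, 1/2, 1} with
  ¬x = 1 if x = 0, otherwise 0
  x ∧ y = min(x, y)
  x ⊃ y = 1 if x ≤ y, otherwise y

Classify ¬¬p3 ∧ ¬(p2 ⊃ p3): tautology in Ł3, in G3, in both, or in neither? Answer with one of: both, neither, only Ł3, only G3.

In Ł3: at p2 = 0, p3 = 0 the value is 0 — not a tautology.
In G3: at p2 = 0, p3 = 0 the value is 0 — not a tautology.

neither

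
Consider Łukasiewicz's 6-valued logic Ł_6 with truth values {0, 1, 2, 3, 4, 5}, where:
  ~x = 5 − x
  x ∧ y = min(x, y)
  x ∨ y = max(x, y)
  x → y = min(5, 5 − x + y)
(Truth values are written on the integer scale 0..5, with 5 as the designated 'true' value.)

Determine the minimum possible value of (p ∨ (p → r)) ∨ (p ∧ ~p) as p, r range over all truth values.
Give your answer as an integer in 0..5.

Take p = 2, r = 0:
p → r = 2 → 0 = 3
p ∨ (p → r) = 2 ∨ 3 = 3
~p = ~2 = 3
p ∧ ~p = 2 ∧ 3 = 2
(p ∨ (p → r)) ∨ (p ∧ ~p) = 3 ∨ 2 = 3
No assignment yields a value below 3, so this is the minimum.

3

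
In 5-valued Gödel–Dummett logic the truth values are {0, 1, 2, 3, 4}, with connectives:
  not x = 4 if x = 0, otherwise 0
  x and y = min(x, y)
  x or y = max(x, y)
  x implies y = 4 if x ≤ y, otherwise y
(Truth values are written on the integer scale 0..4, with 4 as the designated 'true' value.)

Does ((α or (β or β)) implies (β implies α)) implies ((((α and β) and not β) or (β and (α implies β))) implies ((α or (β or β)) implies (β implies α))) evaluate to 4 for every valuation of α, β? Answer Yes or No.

Yes

At α = 1, β = 1, for instance:
β or β = 1 or 1 = 1
α or (β or β) = 1 or 1 = 1
β implies α = 1 implies 1 = 4
(α or (β or β)) implies (β implies α) = 1 implies 4 = 4
α and β = 1 and 1 = 1
not β = not 1 = 0
(α and β) and not β = 1 and 0 = 0
α implies β = 1 implies 1 = 4
β and (α implies β) = 1 and 4 = 1
((α and β) and not β) or (β and (α implies β)) = 0 or 1 = 1
(((α and β) and not β) or (β and (α implies β))) implies ((α or (β or β)) implies (β implies α)) = 1 implies 4 = 4
((α or (β or β)) implies (β implies α)) implies ((((α and β) and not β) or (β and (α implies β))) implies ((α or (β or β)) implies (β implies α))) = 4 implies 4 = 4
and checking the remaining 24 assignments likewise gives ≥ 4 in every case.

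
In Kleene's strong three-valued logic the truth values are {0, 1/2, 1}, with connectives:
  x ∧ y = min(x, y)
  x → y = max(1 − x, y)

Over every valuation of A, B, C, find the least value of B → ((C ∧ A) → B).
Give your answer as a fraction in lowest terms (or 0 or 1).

Take A = 1/2, B = 1/2, C = 1/2:
C ∧ A = 1/2 ∧ 1/2 = 1/2
(C ∧ A) → B = 1/2 → 1/2 = 1/2
B → ((C ∧ A) → B) = 1/2 → 1/2 = 1/2
No assignment yields a value below 1/2, so this is the minimum.

1/2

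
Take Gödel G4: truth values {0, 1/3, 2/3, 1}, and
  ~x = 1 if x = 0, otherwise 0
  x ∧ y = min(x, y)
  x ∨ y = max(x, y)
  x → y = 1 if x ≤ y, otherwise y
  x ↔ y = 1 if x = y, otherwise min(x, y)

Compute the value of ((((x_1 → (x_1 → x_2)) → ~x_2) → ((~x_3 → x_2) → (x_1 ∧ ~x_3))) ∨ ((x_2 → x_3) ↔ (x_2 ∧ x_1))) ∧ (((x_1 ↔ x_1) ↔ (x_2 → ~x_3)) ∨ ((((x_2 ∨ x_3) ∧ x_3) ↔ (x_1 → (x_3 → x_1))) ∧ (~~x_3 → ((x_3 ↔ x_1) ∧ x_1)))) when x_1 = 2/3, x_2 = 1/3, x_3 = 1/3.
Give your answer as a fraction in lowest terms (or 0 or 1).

1/3

x_1 → x_2 = 2/3 → 1/3 = 1/3
x_1 → (x_1 → x_2) = 2/3 → 1/3 = 1/3
~x_2 = ~1/3 = 0
(x_1 → (x_1 → x_2)) → ~x_2 = 1/3 → 0 = 0
~x_3 = ~1/3 = 0
~x_3 → x_2 = 0 → 1/3 = 1
~x_3 = ~1/3 = 0
x_1 ∧ ~x_3 = 2/3 ∧ 0 = 0
(~x_3 → x_2) → (x_1 ∧ ~x_3) = 1 → 0 = 0
((x_1 → (x_1 → x_2)) → ~x_2) → ((~x_3 → x_2) → (x_1 ∧ ~x_3)) = 0 → 0 = 1
x_2 → x_3 = 1/3 → 1/3 = 1
x_2 ∧ x_1 = 1/3 ∧ 2/3 = 1/3
(x_2 → x_3) ↔ (x_2 ∧ x_1) = 1 ↔ 1/3 = 1/3
(((x_1 → (x_1 → x_2)) → ~x_2) → ((~x_3 → x_2) → (x_1 ∧ ~x_3))) ∨ ((x_2 → x_3) ↔ (x_2 ∧ x_1)) = 1 ∨ 1/3 = 1
x_1 ↔ x_1 = 2/3 ↔ 2/3 = 1
~x_3 = ~1/3 = 0
x_2 → ~x_3 = 1/3 → 0 = 0
(x_1 ↔ x_1) ↔ (x_2 → ~x_3) = 1 ↔ 0 = 0
x_2 ∨ x_3 = 1/3 ∨ 1/3 = 1/3
(x_2 ∨ x_3) ∧ x_3 = 1/3 ∧ 1/3 = 1/3
x_3 → x_1 = 1/3 → 2/3 = 1
x_1 → (x_3 → x_1) = 2/3 → 1 = 1
((x_2 ∨ x_3) ∧ x_3) ↔ (x_1 → (x_3 → x_1)) = 1/3 ↔ 1 = 1/3
~x_3 = ~1/3 = 0
~~x_3 = ~0 = 1
x_3 ↔ x_1 = 1/3 ↔ 2/3 = 1/3
(x_3 ↔ x_1) ∧ x_1 = 1/3 ∧ 2/3 = 1/3
~~x_3 → ((x_3 ↔ x_1) ∧ x_1) = 1 → 1/3 = 1/3
(((x_2 ∨ x_3) ∧ x_3) ↔ (x_1 → (x_3 → x_1))) ∧ (~~x_3 → ((x_3 ↔ x_1) ∧ x_1)) = 1/3 ∧ 1/3 = 1/3
((x_1 ↔ x_1) ↔ (x_2 → ~x_3)) ∨ ((((x_2 ∨ x_3) ∧ x_3) ↔ (x_1 → (x_3 → x_1))) ∧ (~~x_3 → ((x_3 ↔ x_1) ∧ x_1))) = 0 ∨ 1/3 = 1/3
((((x_1 → (x_1 → x_2)) → ~x_2) → ((~x_3 → x_2) → (x_1 ∧ ~x_3))) ∨ ((x_2 → x_3) ↔ (x_2 ∧ x_1))) ∧ (((x_1 ↔ x_1) ↔ (x_2 → ~x_3)) ∨ ((((x_2 ∨ x_3) ∧ x_3) ↔ (x_1 → (x_3 → x_1))) ∧ (~~x_3 → ((x_3 ↔ x_1) ∧ x_1)))) = 1 ∧ 1/3 = 1/3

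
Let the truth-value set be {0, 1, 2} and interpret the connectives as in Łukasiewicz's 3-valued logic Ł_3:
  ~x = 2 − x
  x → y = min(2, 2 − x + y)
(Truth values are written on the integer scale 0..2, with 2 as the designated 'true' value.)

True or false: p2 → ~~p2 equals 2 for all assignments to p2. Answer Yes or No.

p2 = 0 ↦ 2
p2 = 1 ↦ 2
p2 = 2 ↦ 2
Every assignment gives a value ≥ 2.

Yes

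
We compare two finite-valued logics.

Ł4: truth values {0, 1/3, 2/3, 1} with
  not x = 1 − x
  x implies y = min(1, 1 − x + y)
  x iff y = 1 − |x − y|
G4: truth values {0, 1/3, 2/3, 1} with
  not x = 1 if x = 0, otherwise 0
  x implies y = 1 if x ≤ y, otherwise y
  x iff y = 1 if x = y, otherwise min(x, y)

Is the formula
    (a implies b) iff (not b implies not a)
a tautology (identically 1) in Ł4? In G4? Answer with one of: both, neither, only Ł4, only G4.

In Ł4: every assignment gives 1 — tautology.
In G4: at a = 2/3, b = 1/3 the value is 1/3 — not a tautology.

only Ł4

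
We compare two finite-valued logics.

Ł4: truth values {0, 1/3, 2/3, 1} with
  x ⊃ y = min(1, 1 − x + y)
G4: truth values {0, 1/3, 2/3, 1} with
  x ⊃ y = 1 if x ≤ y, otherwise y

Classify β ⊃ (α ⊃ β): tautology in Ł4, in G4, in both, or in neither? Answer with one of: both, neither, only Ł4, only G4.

In Ł4: every assignment gives 1 — tautology.
In G4: every assignment gives 1 — tautology.

both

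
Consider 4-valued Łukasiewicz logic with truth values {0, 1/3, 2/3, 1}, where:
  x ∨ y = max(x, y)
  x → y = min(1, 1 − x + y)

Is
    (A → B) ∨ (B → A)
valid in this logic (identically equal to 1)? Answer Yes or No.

Yes

A = 0, B = 0 ↦ 1
A = 0, B = 1/3 ↦ 1
A = 0, B = 2/3 ↦ 1
A = 0, B = 1 ↦ 1
A = 1/3, B = 0 ↦ 1
A = 1/3, B = 1/3 ↦ 1
A = 1/3, B = 2/3 ↦ 1
A = 1/3, B = 1 ↦ 1
A = 2/3, B = 0 ↦ 1
A = 2/3, B = 1/3 ↦ 1
A = 2/3, B = 2/3 ↦ 1
A = 2/3, B = 1 ↦ 1
A = 1, B = 0 ↦ 1
A = 1, B = 1/3 ↦ 1
A = 1, B = 2/3 ↦ 1
A = 1, B = 1 ↦ 1
Every assignment gives a value ≥ 1.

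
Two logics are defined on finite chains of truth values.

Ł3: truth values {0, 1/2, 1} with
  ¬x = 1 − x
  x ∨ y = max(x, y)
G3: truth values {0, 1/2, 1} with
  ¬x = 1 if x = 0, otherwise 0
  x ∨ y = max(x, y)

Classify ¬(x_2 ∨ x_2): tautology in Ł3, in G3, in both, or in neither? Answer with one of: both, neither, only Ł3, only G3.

In Ł3: at x_2 = 1/2 the value is 1/2 — not a tautology.
In G3: at x_2 = 1/2 the value is 0 — not a tautology.

neither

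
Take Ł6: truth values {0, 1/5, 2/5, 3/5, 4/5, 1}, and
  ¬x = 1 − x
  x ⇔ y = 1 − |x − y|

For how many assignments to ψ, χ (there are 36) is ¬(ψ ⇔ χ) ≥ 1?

value 1: 2 assignments (counts)
value 4/5: 4 assignments
value 3/5: 6 assignments
value 2/5: 8 assignments
value 1/5: 10 assignments
value 0: 6 assignments
So 2 of the 36 assignments meet the threshold.

2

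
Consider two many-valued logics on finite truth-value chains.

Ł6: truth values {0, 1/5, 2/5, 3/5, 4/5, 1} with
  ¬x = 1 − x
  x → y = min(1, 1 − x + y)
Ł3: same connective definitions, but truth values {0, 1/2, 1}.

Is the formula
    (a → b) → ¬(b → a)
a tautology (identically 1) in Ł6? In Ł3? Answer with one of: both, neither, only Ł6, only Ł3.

neither

In Ł6: at a = 0, b = 0 the value is 0 — not a tautology.
In Ł3: at a = 0, b = 0 the value is 0 — not a tautology.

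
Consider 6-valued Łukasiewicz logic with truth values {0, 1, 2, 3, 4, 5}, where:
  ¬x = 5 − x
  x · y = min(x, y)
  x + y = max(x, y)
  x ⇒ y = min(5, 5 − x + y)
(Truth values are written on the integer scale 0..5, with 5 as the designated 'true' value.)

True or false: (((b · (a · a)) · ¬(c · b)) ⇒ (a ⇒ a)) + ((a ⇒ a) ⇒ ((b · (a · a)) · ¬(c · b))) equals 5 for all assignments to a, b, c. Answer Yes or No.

At a = 5, b = 2, c = 3, for instance:
a · a = 5 · 5 = 5
b · (a · a) = 2 · 5 = 2
c · b = 3 · 2 = 2
¬(c · b) = ¬2 = 3
(b · (a · a)) · ¬(c · b) = 2 · 3 = 2
a ⇒ a = 5 ⇒ 5 = 5
((b · (a · a)) · ¬(c · b)) ⇒ (a ⇒ a) = 2 ⇒ 5 = 5
(a ⇒ a) ⇒ ((b · (a · a)) · ¬(c · b)) = 5 ⇒ 2 = 2
(((b · (a · a)) · ¬(c · b)) ⇒ (a ⇒ a)) + ((a ⇒ a) ⇒ ((b · (a · a)) · ¬(c · b))) = 5 + 2 = 5
and checking the remaining 215 assignments likewise gives ≥ 5 in every case.

Yes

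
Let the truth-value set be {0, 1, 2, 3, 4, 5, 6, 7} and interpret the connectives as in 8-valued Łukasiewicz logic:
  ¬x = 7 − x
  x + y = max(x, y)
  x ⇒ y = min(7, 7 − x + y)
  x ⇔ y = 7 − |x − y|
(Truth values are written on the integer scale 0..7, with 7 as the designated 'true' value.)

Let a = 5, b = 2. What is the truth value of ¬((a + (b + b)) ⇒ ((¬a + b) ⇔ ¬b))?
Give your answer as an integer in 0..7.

b + b = 2 + 2 = 2
a + (b + b) = 5 + 2 = 5
¬a = ¬5 = 2
¬a + b = 2 + 2 = 2
¬b = ¬2 = 5
(¬a + b) ⇔ ¬b = 2 ⇔ 5 = 4
(a + (b + b)) ⇒ ((¬a + b) ⇔ ¬b) = 5 ⇒ 4 = 6
¬((a + (b + b)) ⇒ ((¬a + b) ⇔ ¬b)) = ¬6 = 1

1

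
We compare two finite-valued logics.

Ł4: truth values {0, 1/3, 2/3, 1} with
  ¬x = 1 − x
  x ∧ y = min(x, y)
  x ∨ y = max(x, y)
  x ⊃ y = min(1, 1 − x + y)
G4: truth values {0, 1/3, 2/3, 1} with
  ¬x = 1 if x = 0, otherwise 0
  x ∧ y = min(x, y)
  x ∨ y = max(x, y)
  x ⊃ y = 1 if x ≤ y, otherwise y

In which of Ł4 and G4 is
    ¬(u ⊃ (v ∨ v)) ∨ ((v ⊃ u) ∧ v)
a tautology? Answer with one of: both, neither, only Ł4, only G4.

In Ł4: at u = 0, v = 0 the value is 0 — not a tautology.
In G4: at u = 0, v = 0 the value is 0 — not a tautology.

neither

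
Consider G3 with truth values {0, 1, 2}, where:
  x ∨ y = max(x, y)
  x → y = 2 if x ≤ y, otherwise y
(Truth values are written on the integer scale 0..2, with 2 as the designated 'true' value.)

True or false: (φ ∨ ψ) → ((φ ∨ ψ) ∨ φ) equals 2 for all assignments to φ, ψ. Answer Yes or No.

φ = 0, ψ = 0 ↦ 2
φ = 0, ψ = 1 ↦ 2
φ = 0, ψ = 2 ↦ 2
φ = 1, ψ = 0 ↦ 2
φ = 1, ψ = 1 ↦ 2
φ = 1, ψ = 2 ↦ 2
φ = 2, ψ = 0 ↦ 2
φ = 2, ψ = 1 ↦ 2
φ = 2, ψ = 2 ↦ 2
Every assignment gives a value ≥ 2.

Yes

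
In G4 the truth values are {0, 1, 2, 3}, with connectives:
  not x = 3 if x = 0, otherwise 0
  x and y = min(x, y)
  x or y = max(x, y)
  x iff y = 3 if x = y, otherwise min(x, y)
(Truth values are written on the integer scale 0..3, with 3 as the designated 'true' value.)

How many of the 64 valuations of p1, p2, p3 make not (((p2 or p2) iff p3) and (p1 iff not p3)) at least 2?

52

value 3: 52 assignments (counts)
value 0: 12 assignments
So 52 of the 64 assignments meet the threshold.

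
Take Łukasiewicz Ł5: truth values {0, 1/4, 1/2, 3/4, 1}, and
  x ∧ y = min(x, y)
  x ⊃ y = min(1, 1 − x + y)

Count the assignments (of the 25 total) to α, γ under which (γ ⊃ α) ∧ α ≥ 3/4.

10

value 1: 5 assignments (counts)
value 3/4: 5 assignments (counts)
value 1/2: 5 assignments
value 1/4: 5 assignments
value 0: 5 assignments
So 10 of the 25 assignments meet the threshold.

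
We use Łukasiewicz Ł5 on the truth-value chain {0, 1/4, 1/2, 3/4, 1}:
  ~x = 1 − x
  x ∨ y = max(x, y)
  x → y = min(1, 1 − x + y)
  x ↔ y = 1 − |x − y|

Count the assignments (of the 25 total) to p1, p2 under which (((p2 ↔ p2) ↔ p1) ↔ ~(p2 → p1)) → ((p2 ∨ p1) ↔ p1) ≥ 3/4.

value 1: 21 assignments (counts)
value 3/4: 3 assignments (counts)
value 1/2: 1 assignment
So 24 of the 25 assignments meet the threshold.

24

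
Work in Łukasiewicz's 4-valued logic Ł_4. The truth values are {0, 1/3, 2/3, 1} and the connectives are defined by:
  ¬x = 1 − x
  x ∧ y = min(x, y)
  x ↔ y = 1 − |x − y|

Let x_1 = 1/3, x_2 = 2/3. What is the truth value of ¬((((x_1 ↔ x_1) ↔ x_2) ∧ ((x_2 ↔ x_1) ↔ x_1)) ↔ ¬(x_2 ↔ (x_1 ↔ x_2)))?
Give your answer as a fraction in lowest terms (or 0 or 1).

2/3

x_1 ↔ x_1 = 1/3 ↔ 1/3 = 1
(x_1 ↔ x_1) ↔ x_2 = 1 ↔ 2/3 = 2/3
x_2 ↔ x_1 = 2/3 ↔ 1/3 = 2/3
(x_2 ↔ x_1) ↔ x_1 = 2/3 ↔ 1/3 = 2/3
((x_1 ↔ x_1) ↔ x_2) ∧ ((x_2 ↔ x_1) ↔ x_1) = 2/3 ∧ 2/3 = 2/3
x_1 ↔ x_2 = 1/3 ↔ 2/3 = 2/3
x_2 ↔ (x_1 ↔ x_2) = 2/3 ↔ 2/3 = 1
¬(x_2 ↔ (x_1 ↔ x_2)) = ¬1 = 0
(((x_1 ↔ x_1) ↔ x_2) ∧ ((x_2 ↔ x_1) ↔ x_1)) ↔ ¬(x_2 ↔ (x_1 ↔ x_2)) = 2/3 ↔ 0 = 1/3
¬((((x_1 ↔ x_1) ↔ x_2) ∧ ((x_2 ↔ x_1) ↔ x_1)) ↔ ¬(x_2 ↔ (x_1 ↔ x_2))) = ¬1/3 = 2/3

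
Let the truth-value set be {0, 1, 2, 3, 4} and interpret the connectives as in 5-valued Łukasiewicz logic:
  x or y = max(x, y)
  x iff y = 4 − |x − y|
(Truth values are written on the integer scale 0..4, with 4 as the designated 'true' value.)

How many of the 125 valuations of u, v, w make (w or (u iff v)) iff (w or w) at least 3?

value 4: 65 assignments (counts)
value 3: 23 assignments (counts)
value 2: 19 assignments
value 1: 13 assignments
value 0: 5 assignments
So 88 of the 125 assignments meet the threshold.

88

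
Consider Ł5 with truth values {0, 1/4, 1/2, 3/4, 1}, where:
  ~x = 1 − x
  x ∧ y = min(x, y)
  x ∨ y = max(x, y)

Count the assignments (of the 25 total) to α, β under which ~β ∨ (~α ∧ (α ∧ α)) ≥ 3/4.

value 1: 5 assignments (counts)
value 3/4: 5 assignments (counts)
value 1/2: 7 assignments
value 1/4: 6 assignments
value 0: 2 assignments
So 10 of the 25 assignments meet the threshold.

10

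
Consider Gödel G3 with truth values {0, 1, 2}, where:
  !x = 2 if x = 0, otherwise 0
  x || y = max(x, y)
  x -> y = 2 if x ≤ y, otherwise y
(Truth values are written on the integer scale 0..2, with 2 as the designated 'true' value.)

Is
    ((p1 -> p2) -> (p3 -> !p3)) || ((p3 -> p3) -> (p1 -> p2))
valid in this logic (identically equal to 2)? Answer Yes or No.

Counterexample: take p1 = 2, p2 = 1, p3 = 1.
p1 -> p2 = 2 -> 1 = 1
!p3 = !1 = 0
p3 -> !p3 = 1 -> 0 = 0
(p1 -> p2) -> (p3 -> !p3) = 1 -> 0 = 0
p3 -> p3 = 1 -> 1 = 2
p1 -> p2 = 2 -> 1 = 1
(p3 -> p3) -> (p1 -> p2) = 2 -> 1 = 1
((p1 -> p2) -> (p3 -> !p3)) || ((p3 -> p3) -> (p1 -> p2)) = 0 || 1 = 1
This gives 1 ≠ 2.

No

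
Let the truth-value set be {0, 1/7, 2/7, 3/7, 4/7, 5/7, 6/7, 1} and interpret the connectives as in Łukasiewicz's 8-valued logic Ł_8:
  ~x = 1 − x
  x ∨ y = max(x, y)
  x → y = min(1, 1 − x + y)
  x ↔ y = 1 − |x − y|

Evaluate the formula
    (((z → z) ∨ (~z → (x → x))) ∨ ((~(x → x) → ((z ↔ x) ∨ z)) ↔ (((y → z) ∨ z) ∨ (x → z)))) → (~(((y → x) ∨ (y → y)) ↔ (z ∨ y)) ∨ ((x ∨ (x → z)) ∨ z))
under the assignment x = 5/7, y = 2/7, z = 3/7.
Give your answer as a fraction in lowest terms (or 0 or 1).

z → z = 3/7 → 3/7 = 1
~z = ~3/7 = 4/7
x → x = 5/7 → 5/7 = 1
~z → (x → x) = 4/7 → 1 = 1
(z → z) ∨ (~z → (x → x)) = 1 ∨ 1 = 1
x → x = 5/7 → 5/7 = 1
~(x → x) = ~1 = 0
z ↔ x = 3/7 ↔ 5/7 = 5/7
(z ↔ x) ∨ z = 5/7 ∨ 3/7 = 5/7
~(x → x) → ((z ↔ x) ∨ z) = 0 → 5/7 = 1
y → z = 2/7 → 3/7 = 1
(y → z) ∨ z = 1 ∨ 3/7 = 1
x → z = 5/7 → 3/7 = 5/7
((y → z) ∨ z) ∨ (x → z) = 1 ∨ 5/7 = 1
(~(x → x) → ((z ↔ x) ∨ z)) ↔ (((y → z) ∨ z) ∨ (x → z)) = 1 ↔ 1 = 1
((z → z) ∨ (~z → (x → x))) ∨ ((~(x → x) → ((z ↔ x) ∨ z)) ↔ (((y → z) ∨ z) ∨ (x → z))) = 1 ∨ 1 = 1
y → x = 2/7 → 5/7 = 1
y → y = 2/7 → 2/7 = 1
(y → x) ∨ (y → y) = 1 ∨ 1 = 1
z ∨ y = 3/7 ∨ 2/7 = 3/7
((y → x) ∨ (y → y)) ↔ (z ∨ y) = 1 ↔ 3/7 = 3/7
~(((y → x) ∨ (y → y)) ↔ (z ∨ y)) = ~3/7 = 4/7
x → z = 5/7 → 3/7 = 5/7
x ∨ (x → z) = 5/7 ∨ 5/7 = 5/7
(x ∨ (x → z)) ∨ z = 5/7 ∨ 3/7 = 5/7
~(((y → x) ∨ (y → y)) ↔ (z ∨ y)) ∨ ((x ∨ (x → z)) ∨ z) = 4/7 ∨ 5/7 = 5/7
(((z → z) ∨ (~z → (x → x))) ∨ ((~(x → x) → ((z ↔ x) ∨ z)) ↔ (((y → z) ∨ z) ∨ (x → z)))) → (~(((y → x) ∨ (y → y)) ↔ (z ∨ y)) ∨ ((x ∨ (x → z)) ∨ z)) = 1 → 5/7 = 5/7

5/7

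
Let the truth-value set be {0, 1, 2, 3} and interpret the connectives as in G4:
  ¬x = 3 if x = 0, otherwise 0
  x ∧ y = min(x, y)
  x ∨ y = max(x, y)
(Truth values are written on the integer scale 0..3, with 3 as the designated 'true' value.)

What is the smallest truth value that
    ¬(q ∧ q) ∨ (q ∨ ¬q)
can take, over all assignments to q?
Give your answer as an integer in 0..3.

Take q = 1:
q ∧ q = 1 ∧ 1 = 1
¬(q ∧ q) = ¬1 = 0
¬q = ¬1 = 0
q ∨ ¬q = 1 ∨ 0 = 1
¬(q ∧ q) ∨ (q ∨ ¬q) = 0 ∨ 1 = 1
No assignment yields a value below 1, so this is the minimum.

1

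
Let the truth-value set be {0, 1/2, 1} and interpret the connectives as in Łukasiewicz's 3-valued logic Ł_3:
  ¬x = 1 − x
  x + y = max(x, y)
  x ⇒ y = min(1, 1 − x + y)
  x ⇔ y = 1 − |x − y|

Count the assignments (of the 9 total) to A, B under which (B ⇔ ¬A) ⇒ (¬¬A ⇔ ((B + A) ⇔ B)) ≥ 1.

5

A = 0, B = 0 ↦ 1  ≥
A = 0, B = 1/2 ↦ 1/2  <
A = 0, B = 1 ↦ 0  <
A = 1/2, B = 0 ↦ 1  ≥
A = 1/2, B = 1/2 ↦ 1/2  <
A = 1/2, B = 1 ↦ 1  ≥
A = 1, B = 0 ↦ 0  <
A = 1, B = 1/2 ↦ 1  ≥
A = 1, B = 1 ↦ 1  ≥
So 5 of the 9 assignments meet the threshold.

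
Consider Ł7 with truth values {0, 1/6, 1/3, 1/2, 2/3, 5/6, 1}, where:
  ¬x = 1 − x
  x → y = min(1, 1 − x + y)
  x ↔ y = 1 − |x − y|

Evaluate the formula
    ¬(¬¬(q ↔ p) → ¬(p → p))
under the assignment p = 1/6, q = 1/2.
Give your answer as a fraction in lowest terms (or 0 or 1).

2/3

q ↔ p = 1/2 ↔ 1/6 = 2/3
¬(q ↔ p) = ¬2/3 = 1/3
¬¬(q ↔ p) = ¬1/3 = 2/3
p → p = 1/6 → 1/6 = 1
¬(p → p) = ¬1 = 0
¬¬(q ↔ p) → ¬(p → p) = 2/3 → 0 = 1/3
¬(¬¬(q ↔ p) → ¬(p → p)) = ¬1/3 = 2/3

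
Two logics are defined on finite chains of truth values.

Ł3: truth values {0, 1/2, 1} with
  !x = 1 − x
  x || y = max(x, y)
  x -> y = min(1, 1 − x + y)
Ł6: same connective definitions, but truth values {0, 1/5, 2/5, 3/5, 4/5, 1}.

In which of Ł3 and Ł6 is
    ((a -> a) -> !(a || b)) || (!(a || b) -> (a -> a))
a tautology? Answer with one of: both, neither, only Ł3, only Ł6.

In Ł3: every assignment gives 1 — tautology.
In Ł6: every assignment gives 1 — tautology.

both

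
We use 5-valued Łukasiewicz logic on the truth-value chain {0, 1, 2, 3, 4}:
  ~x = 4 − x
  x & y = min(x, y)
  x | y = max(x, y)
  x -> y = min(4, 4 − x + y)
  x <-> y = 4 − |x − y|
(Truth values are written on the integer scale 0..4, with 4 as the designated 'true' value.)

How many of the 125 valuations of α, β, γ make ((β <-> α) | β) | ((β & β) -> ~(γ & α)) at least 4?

114

value 4: 114 assignments (counts)
value 3: 10 assignments
value 2: 1 assignment
So 114 of the 125 assignments meet the threshold.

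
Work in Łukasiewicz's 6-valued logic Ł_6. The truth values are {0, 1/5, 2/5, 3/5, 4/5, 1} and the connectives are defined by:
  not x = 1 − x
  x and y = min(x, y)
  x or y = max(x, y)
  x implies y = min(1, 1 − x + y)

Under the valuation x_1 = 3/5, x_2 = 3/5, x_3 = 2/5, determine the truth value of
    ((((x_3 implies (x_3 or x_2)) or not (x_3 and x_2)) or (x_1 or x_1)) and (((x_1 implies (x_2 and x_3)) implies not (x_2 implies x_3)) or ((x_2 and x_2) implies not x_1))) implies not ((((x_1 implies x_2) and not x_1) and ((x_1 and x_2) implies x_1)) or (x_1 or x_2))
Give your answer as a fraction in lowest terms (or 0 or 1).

3/5

x_3 or x_2 = 2/5 or 3/5 = 3/5
x_3 implies (x_3 or x_2) = 2/5 implies 3/5 = 1
x_3 and x_2 = 2/5 and 3/5 = 2/5
not (x_3 and x_2) = not 2/5 = 3/5
(x_3 implies (x_3 or x_2)) or not (x_3 and x_2) = 1 or 3/5 = 1
x_1 or x_1 = 3/5 or 3/5 = 3/5
((x_3 implies (x_3 or x_2)) or not (x_3 and x_2)) or (x_1 or x_1) = 1 or 3/5 = 1
x_2 and x_3 = 3/5 and 2/5 = 2/5
x_1 implies (x_2 and x_3) = 3/5 implies 2/5 = 4/5
x_2 implies x_3 = 3/5 implies 2/5 = 4/5
not (x_2 implies x_3) = not 4/5 = 1/5
(x_1 implies (x_2 and x_3)) implies not (x_2 implies x_3) = 4/5 implies 1/5 = 2/5
x_2 and x_2 = 3/5 and 3/5 = 3/5
not x_1 = not 3/5 = 2/5
(x_2 and x_2) implies not x_1 = 3/5 implies 2/5 = 4/5
((x_1 implies (x_2 and x_3)) implies not (x_2 implies x_3)) or ((x_2 and x_2) implies not x_1) = 2/5 or 4/5 = 4/5
(((x_3 implies (x_3 or x_2)) or not (x_3 and x_2)) or (x_1 or x_1)) and (((x_1 implies (x_2 and x_3)) implies not (x_2 implies x_3)) or ((x_2 and x_2) implies not x_1)) = 1 and 4/5 = 4/5
x_1 implies x_2 = 3/5 implies 3/5 = 1
not x_1 = not 3/5 = 2/5
(x_1 implies x_2) and not x_1 = 1 and 2/5 = 2/5
x_1 and x_2 = 3/5 and 3/5 = 3/5
(x_1 and x_2) implies x_1 = 3/5 implies 3/5 = 1
((x_1 implies x_2) and not x_1) and ((x_1 and x_2) implies x_1) = 2/5 and 1 = 2/5
x_1 or x_2 = 3/5 or 3/5 = 3/5
(((x_1 implies x_2) and not x_1) and ((x_1 and x_2) implies x_1)) or (x_1 or x_2) = 2/5 or 3/5 = 3/5
not ((((x_1 implies x_2) and not x_1) and ((x_1 and x_2) implies x_1)) or (x_1 or x_2)) = not 3/5 = 2/5
((((x_3 implies (x_3 or x_2)) or not (x_3 and x_2)) or (x_1 or x_1)) and (((x_1 implies (x_2 and x_3)) implies not (x_2 implies x_3)) or ((x_2 and x_2) implies not x_1))) implies not ((((x_1 implies x_2) and not x_1) and ((x_1 and x_2) implies x_1)) or (x_1 or x_2)) = 4/5 implies 2/5 = 3/5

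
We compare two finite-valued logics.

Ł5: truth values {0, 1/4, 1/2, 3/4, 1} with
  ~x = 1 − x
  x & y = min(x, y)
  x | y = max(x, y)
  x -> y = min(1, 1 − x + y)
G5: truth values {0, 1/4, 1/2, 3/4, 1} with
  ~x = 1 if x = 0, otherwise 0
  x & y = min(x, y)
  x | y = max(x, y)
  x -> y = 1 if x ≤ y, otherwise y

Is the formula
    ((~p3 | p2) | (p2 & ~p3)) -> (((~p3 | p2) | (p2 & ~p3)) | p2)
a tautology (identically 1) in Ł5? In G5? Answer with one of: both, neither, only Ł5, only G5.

both

In Ł5: every assignment gives 1 — tautology.
In G5: every assignment gives 1 — tautology.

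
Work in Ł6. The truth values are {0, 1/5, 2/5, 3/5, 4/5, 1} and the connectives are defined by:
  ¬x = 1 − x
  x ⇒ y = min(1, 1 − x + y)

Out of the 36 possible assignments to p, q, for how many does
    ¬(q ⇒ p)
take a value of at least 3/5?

6

value 1: 1 assignment (counts)
value 4/5: 2 assignments (counts)
value 3/5: 3 assignments (counts)
value 2/5: 4 assignments
value 1/5: 5 assignments
value 0: 21 assignments
So 6 of the 36 assignments meet the threshold.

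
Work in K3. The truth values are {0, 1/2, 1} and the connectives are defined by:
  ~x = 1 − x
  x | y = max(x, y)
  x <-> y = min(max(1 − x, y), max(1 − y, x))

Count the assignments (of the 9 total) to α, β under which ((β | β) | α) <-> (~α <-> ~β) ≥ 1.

1

α = 0, β = 0 ↦ 0  <
α = 0, β = 1/2 ↦ 1/2  <
α = 0, β = 1 ↦ 0  <
α = 1/2, β = 0 ↦ 1/2  <
α = 1/2, β = 1/2 ↦ 1/2  <
α = 1/2, β = 1 ↦ 1/2  <
α = 1, β = 0 ↦ 0  <
α = 1, β = 1/2 ↦ 1/2  <
α = 1, β = 1 ↦ 1  ≥
So 1 of the 9 assignments meets the threshold.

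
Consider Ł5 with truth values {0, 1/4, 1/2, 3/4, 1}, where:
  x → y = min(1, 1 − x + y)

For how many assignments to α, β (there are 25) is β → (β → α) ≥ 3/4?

value 1: 19 assignments (counts)
value 3/4: 2 assignments (counts)
value 1/2: 2 assignments
value 1/4: 1 assignment
value 0: 1 assignment
So 21 of the 25 assignments meet the threshold.

21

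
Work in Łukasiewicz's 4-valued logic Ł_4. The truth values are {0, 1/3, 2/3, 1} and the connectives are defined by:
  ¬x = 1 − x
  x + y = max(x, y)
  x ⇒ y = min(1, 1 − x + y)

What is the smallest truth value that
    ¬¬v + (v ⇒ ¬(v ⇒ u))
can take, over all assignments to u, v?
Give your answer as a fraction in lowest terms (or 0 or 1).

2/3

Take u = 1/3, v = 1/3:
¬v = ¬1/3 = 2/3
¬¬v = ¬2/3 = 1/3
v ⇒ u = 1/3 ⇒ 1/3 = 1
¬(v ⇒ u) = ¬1 = 0
v ⇒ ¬(v ⇒ u) = 1/3 ⇒ 0 = 2/3
¬¬v + (v ⇒ ¬(v ⇒ u)) = 1/3 + 2/3 = 2/3
No assignment yields a value below 2/3, so this is the minimum.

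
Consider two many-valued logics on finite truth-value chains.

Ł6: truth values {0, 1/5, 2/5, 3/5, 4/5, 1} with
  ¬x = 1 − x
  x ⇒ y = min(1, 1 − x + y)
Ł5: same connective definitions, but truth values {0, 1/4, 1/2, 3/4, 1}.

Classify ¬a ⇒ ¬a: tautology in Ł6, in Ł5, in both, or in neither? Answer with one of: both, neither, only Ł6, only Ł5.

both

In Ł6: every assignment gives 1 — tautology.
In Ł5: every assignment gives 1 — tautology.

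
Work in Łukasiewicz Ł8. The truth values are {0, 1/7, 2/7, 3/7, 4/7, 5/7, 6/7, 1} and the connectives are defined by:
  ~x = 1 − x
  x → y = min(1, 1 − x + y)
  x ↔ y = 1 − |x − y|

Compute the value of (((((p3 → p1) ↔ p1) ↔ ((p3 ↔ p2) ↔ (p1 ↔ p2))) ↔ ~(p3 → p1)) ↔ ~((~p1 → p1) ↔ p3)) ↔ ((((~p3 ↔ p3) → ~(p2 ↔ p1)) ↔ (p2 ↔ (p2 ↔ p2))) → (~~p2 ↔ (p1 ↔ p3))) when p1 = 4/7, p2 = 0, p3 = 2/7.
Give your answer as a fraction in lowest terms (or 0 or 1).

p3 → p1 = 2/7 → 4/7 = 1
(p3 → p1) ↔ p1 = 1 ↔ 4/7 = 4/7
p3 ↔ p2 = 2/7 ↔ 0 = 5/7
p1 ↔ p2 = 4/7 ↔ 0 = 3/7
(p3 ↔ p2) ↔ (p1 ↔ p2) = 5/7 ↔ 3/7 = 5/7
((p3 → p1) ↔ p1) ↔ ((p3 ↔ p2) ↔ (p1 ↔ p2)) = 4/7 ↔ 5/7 = 6/7
p3 → p1 = 2/7 → 4/7 = 1
~(p3 → p1) = ~1 = 0
(((p3 → p1) ↔ p1) ↔ ((p3 ↔ p2) ↔ (p1 ↔ p2))) ↔ ~(p3 → p1) = 6/7 ↔ 0 = 1/7
~p1 = ~4/7 = 3/7
~p1 → p1 = 3/7 → 4/7 = 1
(~p1 → p1) ↔ p3 = 1 ↔ 2/7 = 2/7
~((~p1 → p1) ↔ p3) = ~2/7 = 5/7
((((p3 → p1) ↔ p1) ↔ ((p3 ↔ p2) ↔ (p1 ↔ p2))) ↔ ~(p3 → p1)) ↔ ~((~p1 → p1) ↔ p3) = 1/7 ↔ 5/7 = 3/7
~p3 = ~2/7 = 5/7
~p3 ↔ p3 = 5/7 ↔ 2/7 = 4/7
p2 ↔ p1 = 0 ↔ 4/7 = 3/7
~(p2 ↔ p1) = ~3/7 = 4/7
(~p3 ↔ p3) → ~(p2 ↔ p1) = 4/7 → 4/7 = 1
p2 ↔ p2 = 0 ↔ 0 = 1
p2 ↔ (p2 ↔ p2) = 0 ↔ 1 = 0
((~p3 ↔ p3) → ~(p2 ↔ p1)) ↔ (p2 ↔ (p2 ↔ p2)) = 1 ↔ 0 = 0
~p2 = ~0 = 1
~~p2 = ~1 = 0
p1 ↔ p3 = 4/7 ↔ 2/7 = 5/7
~~p2 ↔ (p1 ↔ p3) = 0 ↔ 5/7 = 2/7
(((~p3 ↔ p3) → ~(p2 ↔ p1)) ↔ (p2 ↔ (p2 ↔ p2))) → (~~p2 ↔ (p1 ↔ p3)) = 0 → 2/7 = 1
(((((p3 → p1) ↔ p1) ↔ ((p3 ↔ p2) ↔ (p1 ↔ p2))) ↔ ~(p3 → p1)) ↔ ~((~p1 → p1) ↔ p3)) ↔ ((((~p3 ↔ p3) → ~(p2 ↔ p1)) ↔ (p2 ↔ (p2 ↔ p2))) → (~~p2 ↔ (p1 ↔ p3))) = 3/7 ↔ 1 = 3/7

3/7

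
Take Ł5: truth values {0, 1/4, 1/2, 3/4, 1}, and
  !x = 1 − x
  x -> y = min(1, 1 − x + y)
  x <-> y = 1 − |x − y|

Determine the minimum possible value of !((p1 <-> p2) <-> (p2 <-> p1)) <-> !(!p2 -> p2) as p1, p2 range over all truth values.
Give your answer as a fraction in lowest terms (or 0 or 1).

Take p1 = 0, p2 = 0:
p1 <-> p2 = 0 <-> 0 = 1
p2 <-> p1 = 0 <-> 0 = 1
(p1 <-> p2) <-> (p2 <-> p1) = 1 <-> 1 = 1
!((p1 <-> p2) <-> (p2 <-> p1)) = !1 = 0
!p2 = !0 = 1
!p2 -> p2 = 1 -> 0 = 0
!(!p2 -> p2) = !0 = 1
!((p1 <-> p2) <-> (p2 <-> p1)) <-> !(!p2 -> p2) = 0 <-> 1 = 0
No assignment yields a value below 0, so this is the minimum.

0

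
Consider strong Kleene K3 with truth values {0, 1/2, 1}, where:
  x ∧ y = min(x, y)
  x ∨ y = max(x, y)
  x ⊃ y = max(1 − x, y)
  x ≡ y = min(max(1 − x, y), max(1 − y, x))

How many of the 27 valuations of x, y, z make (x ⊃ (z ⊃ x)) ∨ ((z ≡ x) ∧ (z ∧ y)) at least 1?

value 1: 21 assignments (counts)
value 1/2: 6 assignments
So 21 of the 27 assignments meet the threshold.

21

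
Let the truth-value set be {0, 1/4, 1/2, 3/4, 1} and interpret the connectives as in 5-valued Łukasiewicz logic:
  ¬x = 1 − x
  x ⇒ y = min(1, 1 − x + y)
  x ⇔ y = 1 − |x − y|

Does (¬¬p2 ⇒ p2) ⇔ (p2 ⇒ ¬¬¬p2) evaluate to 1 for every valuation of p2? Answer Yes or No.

No

Counterexample: take p2 = 3/4.
¬p2 = ¬3/4 = 1/4
¬¬p2 = ¬1/4 = 3/4
¬¬p2 ⇒ p2 = 3/4 ⇒ 3/4 = 1
¬p2 = ¬3/4 = 1/4
¬¬p2 = ¬1/4 = 3/4
¬¬¬p2 = ¬3/4 = 1/4
p2 ⇒ ¬¬¬p2 = 3/4 ⇒ 1/4 = 1/2
(¬¬p2 ⇒ p2) ⇔ (p2 ⇒ ¬¬¬p2) = 1 ⇔ 1/2 = 1/2
This gives 1/2 ≠ 1.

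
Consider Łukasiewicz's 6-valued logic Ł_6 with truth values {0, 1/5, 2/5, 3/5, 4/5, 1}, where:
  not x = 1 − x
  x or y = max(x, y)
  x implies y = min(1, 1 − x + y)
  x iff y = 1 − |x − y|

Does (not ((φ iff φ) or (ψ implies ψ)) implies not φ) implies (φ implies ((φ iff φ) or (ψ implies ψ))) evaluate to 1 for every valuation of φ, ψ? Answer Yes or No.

At φ = 1/5, ψ = 1/5, for instance:
φ iff φ = 1/5 iff 1/5 = 1
ψ implies ψ = 1/5 implies 1/5 = 1
(φ iff φ) or (ψ implies ψ) = 1 or 1 = 1
not ((φ iff φ) or (ψ implies ψ)) = not 1 = 0
not φ = not 1/5 = 4/5
not ((φ iff φ) or (ψ implies ψ)) implies not φ = 0 implies 4/5 = 1
φ implies ((φ iff φ) or (ψ implies ψ)) = 1/5 implies 1 = 1
(not ((φ iff φ) or (ψ implies ψ)) implies not φ) implies (φ implies ((φ iff φ) or (ψ implies ψ))) = 1 implies 1 = 1
and checking the remaining 35 assignments likewise gives ≥ 1 in every case.

Yes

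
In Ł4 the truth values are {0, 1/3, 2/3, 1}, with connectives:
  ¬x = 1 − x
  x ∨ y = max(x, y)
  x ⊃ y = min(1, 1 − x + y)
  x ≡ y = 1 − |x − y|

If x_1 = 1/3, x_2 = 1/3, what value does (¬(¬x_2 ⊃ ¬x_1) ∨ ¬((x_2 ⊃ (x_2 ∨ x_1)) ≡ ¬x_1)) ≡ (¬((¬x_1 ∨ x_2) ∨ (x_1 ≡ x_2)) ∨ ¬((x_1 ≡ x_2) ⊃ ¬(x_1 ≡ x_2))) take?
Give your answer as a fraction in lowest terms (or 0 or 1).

1/3

¬x_2 = ¬1/3 = 2/3
¬x_1 = ¬1/3 = 2/3
¬x_2 ⊃ ¬x_1 = 2/3 ⊃ 2/3 = 1
¬(¬x_2 ⊃ ¬x_1) = ¬1 = 0
x_2 ∨ x_1 = 1/3 ∨ 1/3 = 1/3
x_2 ⊃ (x_2 ∨ x_1) = 1/3 ⊃ 1/3 = 1
¬x_1 = ¬1/3 = 2/3
(x_2 ⊃ (x_2 ∨ x_1)) ≡ ¬x_1 = 1 ≡ 2/3 = 2/3
¬((x_2 ⊃ (x_2 ∨ x_1)) ≡ ¬x_1) = ¬2/3 = 1/3
¬(¬x_2 ⊃ ¬x_1) ∨ ¬((x_2 ⊃ (x_2 ∨ x_1)) ≡ ¬x_1) = 0 ∨ 1/3 = 1/3
¬x_1 = ¬1/3 = 2/3
¬x_1 ∨ x_2 = 2/3 ∨ 1/3 = 2/3
x_1 ≡ x_2 = 1/3 ≡ 1/3 = 1
(¬x_1 ∨ x_2) ∨ (x_1 ≡ x_2) = 2/3 ∨ 1 = 1
¬((¬x_1 ∨ x_2) ∨ (x_1 ≡ x_2)) = ¬1 = 0
x_1 ≡ x_2 = 1/3 ≡ 1/3 = 1
x_1 ≡ x_2 = 1/3 ≡ 1/3 = 1
¬(x_1 ≡ x_2) = ¬1 = 0
(x_1 ≡ x_2) ⊃ ¬(x_1 ≡ x_2) = 1 ⊃ 0 = 0
¬((x_1 ≡ x_2) ⊃ ¬(x_1 ≡ x_2)) = ¬0 = 1
¬((¬x_1 ∨ x_2) ∨ (x_1 ≡ x_2)) ∨ ¬((x_1 ≡ x_2) ⊃ ¬(x_1 ≡ x_2)) = 0 ∨ 1 = 1
(¬(¬x_2 ⊃ ¬x_1) ∨ ¬((x_2 ⊃ (x_2 ∨ x_1)) ≡ ¬x_1)) ≡ (¬((¬x_1 ∨ x_2) ∨ (x_1 ≡ x_2)) ∨ ¬((x_1 ≡ x_2) ⊃ ¬(x_1 ≡ x_2))) = 1/3 ≡ 1 = 1/3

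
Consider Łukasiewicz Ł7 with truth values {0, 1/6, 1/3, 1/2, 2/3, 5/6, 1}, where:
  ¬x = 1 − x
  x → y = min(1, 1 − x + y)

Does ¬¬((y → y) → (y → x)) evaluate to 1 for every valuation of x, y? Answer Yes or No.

Counterexample: take x = 0, y = 1/6.
y → y = 1/6 → 1/6 = 1
y → x = 1/6 → 0 = 5/6
(y → y) → (y → x) = 1 → 5/6 = 5/6
¬((y → y) → (y → x)) = ¬5/6 = 1/6
¬¬((y → y) → (y → x)) = ¬1/6 = 5/6
This gives 5/6 ≠ 1.

No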